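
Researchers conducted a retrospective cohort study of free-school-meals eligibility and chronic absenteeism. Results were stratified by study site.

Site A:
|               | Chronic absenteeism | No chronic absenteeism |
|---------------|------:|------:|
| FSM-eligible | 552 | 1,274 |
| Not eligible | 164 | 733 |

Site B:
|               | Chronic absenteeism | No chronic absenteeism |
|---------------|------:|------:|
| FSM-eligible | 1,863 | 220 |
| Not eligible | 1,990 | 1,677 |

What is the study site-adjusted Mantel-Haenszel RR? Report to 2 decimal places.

RR_MH = Σ(aᵢ·n₀ᵢ/nᵢ) / Σ(cᵢ·n₁ᵢ/nᵢ), with n₁ᵢ = aᵢ+bᵢ (exposed), n₀ᵢ = cᵢ+dᵢ (unexposed), nᵢ = n₁ᵢ+n₀ᵢ.
Stratum 1 (Site A): n₁ = 1826, n₀ = 897, n = 2723; a·n₀/n = 552·897/2723 = 181.8377; c·n₁/n = 164·1826/2723 = 109.9758
Stratum 2 (Site B): n₁ = 2083, n₀ = 3667, n = 5750; a·n₀/n = 1863·3667/5750 = 1188.1080; c·n₁/n = 1990·2083/5750 = 720.8991
RR_MH = (181.8377 + 1188.1080) / (109.9758 + 720.8991) = 1369.9457 / 830.8749 = 1.64880

1.65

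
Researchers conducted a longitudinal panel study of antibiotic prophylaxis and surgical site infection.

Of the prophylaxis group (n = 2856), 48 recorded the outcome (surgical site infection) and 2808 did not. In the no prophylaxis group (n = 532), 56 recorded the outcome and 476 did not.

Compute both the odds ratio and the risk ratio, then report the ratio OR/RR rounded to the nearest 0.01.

0.91

From the description: a = 48, b = 2808, c = 56, d = 476.
OR = (48·476)/(2808·56) = 22848/157248 = 0.14530
Risk in exposed = 48/2856 = 0.01681; risk in unexposed = 56/532 = 0.10526; RR = 0.15966
OR/RR = 0.14530 / 0.15966 = 0.91003
The outcome is not rare, so the OR lies further from 1 than the RR.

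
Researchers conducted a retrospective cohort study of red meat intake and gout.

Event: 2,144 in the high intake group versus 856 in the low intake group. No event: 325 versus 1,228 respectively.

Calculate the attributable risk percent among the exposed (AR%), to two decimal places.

From the description: a = 2144, b = 325, c = 856, d = 1228.
Risk in exposed = 2144/2469 = 0.86837; risk in unexposed = 856/2084 = 0.41075.
RR = 0.86837/0.41075 = 2.11411
AR% = (RR − 1)/RR × 100 = (2.11411 − 1)/2.11411 × 100 = 52.6988%

52.70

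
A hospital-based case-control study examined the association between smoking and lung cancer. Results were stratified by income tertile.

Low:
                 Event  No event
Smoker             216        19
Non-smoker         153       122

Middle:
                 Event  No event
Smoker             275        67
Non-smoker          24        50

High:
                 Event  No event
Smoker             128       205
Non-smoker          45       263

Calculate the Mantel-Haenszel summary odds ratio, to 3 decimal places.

OR_MH = Σ(aᵢdᵢ/nᵢ) / Σ(bᵢcᵢ/nᵢ), where nᵢ is the stratum total.
Stratum 1 (Low): n = 510; a·d/n = 216·122/510 = 51.6706; b·c/n = 19·153/510 = 5.7000
Stratum 2 (Middle): n = 416; a·d/n = 275·50/416 = 33.0529; b·c/n = 67·24/416 = 3.8654
Stratum 3 (High): n = 641; a·d/n = 128·263/641 = 52.5179; b·c/n = 205·45/641 = 14.3916
OR_MH = (51.6706 + 33.0529 + 52.5179) / (5.7000 + 3.8654 + 14.3916) = 137.2414 / 23.9570 = 5.72867

5.729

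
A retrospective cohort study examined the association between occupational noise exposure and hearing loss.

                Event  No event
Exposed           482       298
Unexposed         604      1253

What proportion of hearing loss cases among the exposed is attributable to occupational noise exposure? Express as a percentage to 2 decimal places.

Cells: a = 482, b = 298, c = 604, d = 1253.
Risk in exposed = 482/780 = 0.61795; risk in unexposed = 604/1857 = 0.32526.
RR = 0.61795/0.32526 = 1.89989
AR% = (RR − 1)/RR × 100 = (1.89989 − 1)/1.89989 × 100 = 47.3652%

47.37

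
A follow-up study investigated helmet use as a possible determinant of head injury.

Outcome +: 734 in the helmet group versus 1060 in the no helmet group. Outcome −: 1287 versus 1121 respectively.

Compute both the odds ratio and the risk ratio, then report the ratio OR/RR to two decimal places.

From the description: a = 734, b = 1287, c = 1060, d = 1121.
OR = (734·1121)/(1287·1060) = 822814/1364220 = 0.60314
Risk in exposed = 734/2021 = 0.36319; risk in unexposed = 1060/2181 = 0.48602; RR = 0.74727
OR/RR = 0.60314 / 0.74727 = 0.80712
The outcome is not rare, so the OR lies further from 1 than the RR.

0.81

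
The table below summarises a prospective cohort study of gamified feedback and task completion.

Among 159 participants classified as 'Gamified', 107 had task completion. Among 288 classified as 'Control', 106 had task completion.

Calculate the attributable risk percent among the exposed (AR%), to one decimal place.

45.3

From the description: a = 107, b = 52, c = 106, d = 182.
Risk in exposed = 107/159 = 0.67296; risk in unexposed = 106/288 = 0.36806.
RR = 0.67296/0.36806 = 1.82841
AR% = (RR − 1)/RR × 100 = (1.82841 − 1)/1.82841 × 100 = 45.3076%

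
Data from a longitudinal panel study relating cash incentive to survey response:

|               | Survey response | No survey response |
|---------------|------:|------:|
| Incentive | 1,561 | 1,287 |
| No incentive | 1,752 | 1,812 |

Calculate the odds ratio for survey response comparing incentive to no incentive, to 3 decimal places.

Cells: a = 1561, b = 1287, c = 1752, d = 1812.
OR = (a·d)/(b·c) = (1561 × 1812) / (1287 × 1752) = 2828532 / 2254824 = 1.25444
The odds of survey response are about 1.25 times as high in the incentive group.

1.254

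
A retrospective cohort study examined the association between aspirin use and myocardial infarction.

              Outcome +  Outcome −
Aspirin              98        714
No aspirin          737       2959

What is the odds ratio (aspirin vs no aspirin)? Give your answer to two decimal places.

Cells: a = 98, b = 714, c = 737, d = 2959.
OR = (a·d)/(b·c) = (98 × 2959) / (714 × 737) = 289982 / 526218 = 0.55107
Exposure is associated with lower odds of myocardial infarction (OR = 0.55 < 1).

0.55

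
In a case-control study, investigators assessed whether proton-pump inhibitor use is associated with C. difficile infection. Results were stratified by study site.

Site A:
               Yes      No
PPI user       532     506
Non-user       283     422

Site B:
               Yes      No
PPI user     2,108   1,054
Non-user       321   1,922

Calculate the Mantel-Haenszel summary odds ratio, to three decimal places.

6.068

OR_MH = Σ(aᵢdᵢ/nᵢ) / Σ(bᵢcᵢ/nᵢ), where nᵢ is the stratum total.
Stratum 1 (Site A): n = 1743; a·d/n = 532·422/1743 = 128.8032; b·c/n = 506·283/1743 = 82.1561
Stratum 2 (Site B): n = 5405; a·d/n = 2108·1922/5405 = 749.5978; b·c/n = 1054·321/5405 = 62.5965
OR_MH = (128.8032 + 749.5978) / (82.1561 + 62.5965) = 878.4010 / 144.7525 = 6.06829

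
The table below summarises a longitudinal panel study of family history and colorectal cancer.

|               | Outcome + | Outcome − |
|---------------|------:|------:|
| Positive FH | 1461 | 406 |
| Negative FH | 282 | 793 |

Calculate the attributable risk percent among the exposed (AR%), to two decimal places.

Cells: a = 1461, b = 406, c = 282, d = 793.
Risk in exposed = 1461/1867 = 0.78254; risk in unexposed = 282/1075 = 0.26233.
RR = 0.78254/0.26233 = 2.98308
AR% = (RR − 1)/RR × 100 = (2.98308 − 1)/2.98308 × 100 = 66.4776%

66.48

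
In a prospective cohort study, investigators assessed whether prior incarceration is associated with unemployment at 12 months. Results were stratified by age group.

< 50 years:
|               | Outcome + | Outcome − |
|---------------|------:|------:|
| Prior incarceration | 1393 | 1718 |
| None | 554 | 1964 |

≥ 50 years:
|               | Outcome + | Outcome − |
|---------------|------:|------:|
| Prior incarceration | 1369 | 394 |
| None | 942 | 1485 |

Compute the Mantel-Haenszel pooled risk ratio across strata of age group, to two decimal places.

2.02

RR_MH = Σ(aᵢ·n₀ᵢ/nᵢ) / Σ(cᵢ·n₁ᵢ/nᵢ), with n₁ᵢ = aᵢ+bᵢ (exposed), n₀ᵢ = cᵢ+dᵢ (unexposed), nᵢ = n₁ᵢ+n₀ᵢ.
Stratum 1 (< 50 years): n₁ = 3111, n₀ = 2518, n = 5629; a·n₀/n = 1393·2518/5629 = 623.1256; c·n₁/n = 554·3111/5629 = 306.1812
Stratum 2 (≥ 50 years): n₁ = 1763, n₀ = 2427, n = 4190; a·n₀/n = 1369·2427/4190 = 792.9745; c·n₁/n = 942·1763/4190 = 396.3594
RR_MH = (623.1256 + 792.9745) / (306.1812 + 396.3594) = 1416.1001 / 702.5406 = 2.01568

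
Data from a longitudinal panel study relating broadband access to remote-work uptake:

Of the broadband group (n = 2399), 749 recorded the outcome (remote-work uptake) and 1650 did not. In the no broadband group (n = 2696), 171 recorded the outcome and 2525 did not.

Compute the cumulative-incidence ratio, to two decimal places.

From the description: a = 749, b = 1650, c = 171, d = 2525.
Risk in exposed = 749/2399 = 0.31221; risk in unexposed = 171/2696 = 0.06343.
RR = 0.31221 / 0.06343 = 4.92238
The risk among the exposed is 4.92 times that among the unexposed.

4.92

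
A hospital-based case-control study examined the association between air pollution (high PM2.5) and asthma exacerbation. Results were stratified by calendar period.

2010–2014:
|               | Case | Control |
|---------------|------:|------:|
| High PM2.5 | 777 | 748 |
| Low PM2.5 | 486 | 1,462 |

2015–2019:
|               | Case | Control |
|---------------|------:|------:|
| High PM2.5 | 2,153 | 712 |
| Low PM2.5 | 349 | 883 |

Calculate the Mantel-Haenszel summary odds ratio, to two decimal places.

OR_MH = Σ(aᵢdᵢ/nᵢ) / Σ(bᵢcᵢ/nᵢ), where nᵢ is the stratum total.
Stratum 1 (2010–2014): n = 3473; a·d/n = 777·1462/3473 = 327.0872; b·c/n = 748·486/3473 = 104.6726
Stratum 2 (2015–2019): n = 4097; a·d/n = 2153·883/4097 = 464.0222; b·c/n = 712·349/4097 = 60.6512
OR_MH = (327.0872 + 464.0222) / (104.6726 + 60.6512) = 791.1095 / 165.3238 = 4.78521

4.79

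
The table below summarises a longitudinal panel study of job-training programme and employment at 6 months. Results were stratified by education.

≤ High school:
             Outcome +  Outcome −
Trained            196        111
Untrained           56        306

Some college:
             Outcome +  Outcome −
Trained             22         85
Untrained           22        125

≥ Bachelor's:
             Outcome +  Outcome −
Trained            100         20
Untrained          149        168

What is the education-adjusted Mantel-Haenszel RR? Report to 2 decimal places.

2.52

RR_MH = Σ(aᵢ·n₀ᵢ/nᵢ) / Σ(cᵢ·n₁ᵢ/nᵢ), with n₁ᵢ = aᵢ+bᵢ (exposed), n₀ᵢ = cᵢ+dᵢ (unexposed), nᵢ = n₁ᵢ+n₀ᵢ.
Stratum 1 (≤ High school): n₁ = 307, n₀ = 362, n = 669; a·n₀/n = 196·362/669 = 106.0568; c·n₁/n = 56·307/669 = 25.6981
Stratum 2 (Some college): n₁ = 107, n₀ = 147, n = 254; a·n₀/n = 22·147/254 = 12.7323; c·n₁/n = 22·107/254 = 9.2677
Stratum 3 (≥ Bachelor's): n₁ = 120, n₀ = 317, n = 437; a·n₀/n = 100·317/437 = 72.5400; c·n₁/n = 149·120/437 = 40.9153
RR_MH = (106.0568 + 12.7323 + 72.5400) / (25.6981 + 9.2677 + 40.9153) = 191.3291 / 75.8811 = 2.52143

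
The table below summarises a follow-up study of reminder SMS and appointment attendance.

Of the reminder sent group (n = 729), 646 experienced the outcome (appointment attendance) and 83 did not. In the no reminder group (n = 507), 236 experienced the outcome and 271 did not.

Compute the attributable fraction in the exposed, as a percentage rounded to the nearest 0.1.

47.5

From the description: a = 646, b = 83, c = 236, d = 271.
Risk in exposed = 646/729 = 0.88615; risk in unexposed = 236/507 = 0.46548.
RR = 0.88615/0.46548 = 1.90371
AR% = (RR − 1)/RR × 100 = (1.90371 − 1)/1.90371 × 100 = 47.4710%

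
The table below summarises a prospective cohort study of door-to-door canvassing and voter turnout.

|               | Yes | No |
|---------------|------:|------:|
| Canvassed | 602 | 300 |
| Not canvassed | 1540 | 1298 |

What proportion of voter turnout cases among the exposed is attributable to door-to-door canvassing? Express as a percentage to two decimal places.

Cells: a = 602, b = 300, c = 1540, d = 1298.
Risk in exposed = 602/902 = 0.66741; risk in unexposed = 1540/2838 = 0.54264.
RR = 0.66741/0.54264 = 1.22993
AR% = (RR − 1)/RR × 100 = (1.22993 − 1)/1.22993 × 100 = 18.6948%

18.69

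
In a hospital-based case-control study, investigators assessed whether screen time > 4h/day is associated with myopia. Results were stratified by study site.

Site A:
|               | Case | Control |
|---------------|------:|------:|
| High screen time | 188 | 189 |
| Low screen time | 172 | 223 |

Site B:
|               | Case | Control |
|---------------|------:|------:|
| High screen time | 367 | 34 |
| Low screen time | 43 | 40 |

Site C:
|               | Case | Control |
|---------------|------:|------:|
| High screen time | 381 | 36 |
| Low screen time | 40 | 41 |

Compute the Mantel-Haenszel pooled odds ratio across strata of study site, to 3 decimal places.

OR_MH = Σ(aᵢdᵢ/nᵢ) / Σ(bᵢcᵢ/nᵢ), where nᵢ is the stratum total.
Stratum 1 (Site A): n = 772; a·d/n = 188·223/772 = 54.3057; b·c/n = 189·172/772 = 42.1088
Stratum 2 (Site B): n = 484; a·d/n = 367·40/484 = 30.3306; b·c/n = 34·43/484 = 3.0207
Stratum 3 (Site C): n = 498; a·d/n = 381·41/498 = 31.3675; b·c/n = 36·40/498 = 2.8916
OR_MH = (54.3057 + 30.3306 + 31.3675) / (42.1088 + 3.0207 + 2.8916) = 116.0037 / 48.0210 = 2.41569

2.416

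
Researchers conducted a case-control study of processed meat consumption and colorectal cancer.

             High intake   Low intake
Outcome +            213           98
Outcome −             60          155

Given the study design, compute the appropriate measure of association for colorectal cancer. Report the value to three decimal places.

5.615

Reading the table with exposure as columns: a = 213 (High intake, case), b = 60 (High intake, non-case), c = 98 (Low intake, case), d = 155.
This is a case-control study: participants were sampled on outcome status, so risks in the source population cannot be estimated directly — relative risk is not valid here. The odds ratio is the appropriate measure.
OR = (a·d)/(b·c) = (213 × 155) / (60 × 98) = 33015 / 5880 = 5.61480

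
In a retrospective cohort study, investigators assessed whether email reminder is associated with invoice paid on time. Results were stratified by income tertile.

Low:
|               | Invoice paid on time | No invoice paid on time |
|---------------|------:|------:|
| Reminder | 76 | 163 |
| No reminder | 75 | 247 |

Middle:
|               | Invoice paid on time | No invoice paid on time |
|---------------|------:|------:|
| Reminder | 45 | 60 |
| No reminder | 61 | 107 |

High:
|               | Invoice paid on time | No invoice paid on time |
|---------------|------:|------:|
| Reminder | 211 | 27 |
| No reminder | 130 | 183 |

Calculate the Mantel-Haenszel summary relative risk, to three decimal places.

1.714

RR_MH = Σ(aᵢ·n₀ᵢ/nᵢ) / Σ(cᵢ·n₁ᵢ/nᵢ), with n₁ᵢ = aᵢ+bᵢ (exposed), n₀ᵢ = cᵢ+dᵢ (unexposed), nᵢ = n₁ᵢ+n₀ᵢ.
Stratum 1 (Low): n₁ = 239, n₀ = 322, n = 561; a·n₀/n = 76·322/561 = 43.6221; c·n₁/n = 75·239/561 = 31.9519
Stratum 2 (Middle): n₁ = 105, n₀ = 168, n = 273; a·n₀/n = 45·168/273 = 27.6923; c·n₁/n = 61·105/273 = 23.4615
Stratum 3 (High): n₁ = 238, n₀ = 313, n = 551; a·n₀/n = 211·313/551 = 119.8603; c·n₁/n = 130·238/551 = 56.1525
RR_MH = (43.6221 + 27.6923 + 119.8603) / (31.9519 + 23.4615 + 56.1525) = 191.1747 / 111.5659 = 1.71356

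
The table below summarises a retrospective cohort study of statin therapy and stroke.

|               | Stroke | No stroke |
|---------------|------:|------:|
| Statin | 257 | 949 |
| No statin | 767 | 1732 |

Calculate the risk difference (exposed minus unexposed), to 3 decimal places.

Cells: a = 257, b = 949, c = 767, d = 1732.
Risk in exposed = 257/1206 = 0.213101; risk in unexposed = 767/2499 = 0.306923.
Risk difference = 0.213101 − 0.306923 = -0.093822

-0.094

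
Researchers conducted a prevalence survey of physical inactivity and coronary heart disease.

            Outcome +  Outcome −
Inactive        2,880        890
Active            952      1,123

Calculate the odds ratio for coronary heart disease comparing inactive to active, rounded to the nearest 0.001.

Cells: a = 2880, b = 890, c = 952, d = 1123.
OR = (a·d)/(b·c) = (2880 × 1123) / (890 × 952) = 3234240 / 847280 = 3.81720
The odds of coronary heart disease are about 3.82 times as high in the inactive group.

3.817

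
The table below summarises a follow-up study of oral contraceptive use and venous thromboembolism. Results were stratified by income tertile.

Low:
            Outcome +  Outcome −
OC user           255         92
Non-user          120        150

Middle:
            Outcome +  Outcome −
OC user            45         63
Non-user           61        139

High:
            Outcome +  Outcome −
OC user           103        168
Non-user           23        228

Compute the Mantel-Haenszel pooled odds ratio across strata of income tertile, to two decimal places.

OR_MH = Σ(aᵢdᵢ/nᵢ) / Σ(bᵢcᵢ/nᵢ), where nᵢ is the stratum total.
Stratum 1 (Low): n = 617; a·d/n = 255·150/617 = 61.9935; b·c/n = 92·120/617 = 17.8930
Stratum 2 (Middle): n = 308; a·d/n = 45·139/308 = 20.3084; b·c/n = 63·61/308 = 12.4773
Stratum 3 (High): n = 522; a·d/n = 103·228/522 = 44.9885; b·c/n = 168·23/522 = 7.4023
OR_MH = (61.9935 + 20.3084 + 44.9885) / (17.8930 + 12.4773 + 7.4023) = 127.2905 / 37.7726 = 3.36992

3.37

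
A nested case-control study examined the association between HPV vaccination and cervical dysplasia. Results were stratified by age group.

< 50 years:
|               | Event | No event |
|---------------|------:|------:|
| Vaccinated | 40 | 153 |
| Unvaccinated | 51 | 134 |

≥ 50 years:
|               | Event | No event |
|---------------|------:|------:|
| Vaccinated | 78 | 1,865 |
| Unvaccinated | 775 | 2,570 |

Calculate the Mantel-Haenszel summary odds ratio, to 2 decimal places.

OR_MH = Σ(aᵢdᵢ/nᵢ) / Σ(bᵢcᵢ/nᵢ), where nᵢ is the stratum total.
Stratum 1 (< 50 years): n = 378; a·d/n = 40·134/378 = 14.1799; b·c/n = 153·51/378 = 20.6429
Stratum 2 (≥ 50 years): n = 5288; a·d/n = 78·2570/5288 = 37.9085; b·c/n = 1865·775/5288 = 273.3311
OR_MH = (14.1799 + 37.9085) / (20.6429 + 273.3311) = 52.0884 / 293.9740 = 0.17719

0.18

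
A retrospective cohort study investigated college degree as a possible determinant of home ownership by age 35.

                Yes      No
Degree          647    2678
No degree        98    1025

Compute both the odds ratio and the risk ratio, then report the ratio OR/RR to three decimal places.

1.133

Cells: a = 647, b = 2678, c = 98, d = 1025.
OR = (647·1025)/(2678·98) = 663175/262444 = 2.52692
Risk in exposed = 647/3325 = 0.19459; risk in unexposed = 98/1123 = 0.08727; RR = 2.22980
OR/RR = 2.52692 / 2.22980 = 1.13325
The outcome is not rare, so the OR lies further from 1 than the RR.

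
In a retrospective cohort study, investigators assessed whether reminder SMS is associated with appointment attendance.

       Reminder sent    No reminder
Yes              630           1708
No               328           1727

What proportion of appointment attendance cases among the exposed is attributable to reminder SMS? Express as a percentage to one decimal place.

Reading the table with exposure as columns: a = 630 (Reminder sent, case), b = 328 (Reminder sent, non-case), c = 1708 (No reminder, case), d = 1727.
Risk in exposed = 630/958 = 0.65762; risk in unexposed = 1708/3435 = 0.49723.
RR = 0.65762/0.49723 = 1.32256
AR% = (RR − 1)/RR × 100 = (1.32256 − 1)/1.32256 × 100 = 24.3888%

24.4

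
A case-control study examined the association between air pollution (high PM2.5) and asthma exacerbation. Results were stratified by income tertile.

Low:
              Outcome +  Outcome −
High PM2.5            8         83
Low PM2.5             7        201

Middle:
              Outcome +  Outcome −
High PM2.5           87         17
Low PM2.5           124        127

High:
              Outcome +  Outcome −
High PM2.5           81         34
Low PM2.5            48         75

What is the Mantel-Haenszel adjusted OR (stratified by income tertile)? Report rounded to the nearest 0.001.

4.209

OR_MH = Σ(aᵢdᵢ/nᵢ) / Σ(bᵢcᵢ/nᵢ), where nᵢ is the stratum total.
Stratum 1 (Low): n = 299; a·d/n = 8·201/299 = 5.3779; b·c/n = 83·7/299 = 1.9431
Stratum 2 (Middle): n = 355; a·d/n = 87·127/355 = 31.1239; b·c/n = 17·124/355 = 5.9380
Stratum 3 (High): n = 238; a·d/n = 81·75/238 = 25.5252; b·c/n = 34·48/238 = 6.8571
OR_MH = (5.3779 + 31.1239 + 25.5252) / (1.9431 + 5.9380 + 6.8571) = 62.0271 / 14.7383 = 4.20856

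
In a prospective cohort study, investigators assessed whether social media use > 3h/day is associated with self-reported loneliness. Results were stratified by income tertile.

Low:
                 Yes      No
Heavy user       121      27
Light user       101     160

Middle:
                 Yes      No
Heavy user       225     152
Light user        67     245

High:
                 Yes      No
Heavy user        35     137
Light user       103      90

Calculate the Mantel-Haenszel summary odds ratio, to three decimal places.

2.262

OR_MH = Σ(aᵢdᵢ/nᵢ) / Σ(bᵢcᵢ/nᵢ), where nᵢ is the stratum total.
Stratum 1 (Low): n = 409; a·d/n = 121·160/409 = 47.3350; b·c/n = 27·101/409 = 6.6675
Stratum 2 (Middle): n = 689; a·d/n = 225·245/689 = 80.0073; b·c/n = 152·67/689 = 14.7808
Stratum 3 (High): n = 365; a·d/n = 35·90/365 = 8.6301; b·c/n = 137·103/365 = 38.6603
OR_MH = (47.3350 + 80.0073 + 8.6301) / (6.6675 + 14.7808 + 38.6603) = 135.9724 / 60.1086 = 2.26211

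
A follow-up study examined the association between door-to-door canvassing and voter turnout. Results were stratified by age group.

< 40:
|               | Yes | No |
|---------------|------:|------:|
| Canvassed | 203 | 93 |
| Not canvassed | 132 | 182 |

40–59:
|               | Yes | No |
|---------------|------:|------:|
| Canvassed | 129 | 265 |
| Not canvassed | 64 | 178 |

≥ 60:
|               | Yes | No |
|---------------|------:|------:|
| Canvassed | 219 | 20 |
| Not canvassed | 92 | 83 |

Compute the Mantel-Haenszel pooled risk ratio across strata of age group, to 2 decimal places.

1.57

RR_MH = Σ(aᵢ·n₀ᵢ/nᵢ) / Σ(cᵢ·n₁ᵢ/nᵢ), with n₁ᵢ = aᵢ+bᵢ (exposed), n₀ᵢ = cᵢ+dᵢ (unexposed), nᵢ = n₁ᵢ+n₀ᵢ.
Stratum 1 (< 40): n₁ = 296, n₀ = 314, n = 610; a·n₀/n = 203·314/610 = 104.4951; c·n₁/n = 132·296/610 = 64.0525
Stratum 2 (40–59): n₁ = 394, n₀ = 242, n = 636; a·n₀/n = 129·242/636 = 49.0849; c·n₁/n = 64·394/636 = 39.6478
Stratum 3 (≥ 60): n₁ = 239, n₀ = 175, n = 414; a·n₀/n = 219·175/414 = 92.5725; c·n₁/n = 92·239/414 = 53.1111
RR_MH = (104.4951 + 49.0849 + 92.5725) / (64.0525 + 39.6478 + 53.1111) = 246.1525 / 156.8114 = 1.56974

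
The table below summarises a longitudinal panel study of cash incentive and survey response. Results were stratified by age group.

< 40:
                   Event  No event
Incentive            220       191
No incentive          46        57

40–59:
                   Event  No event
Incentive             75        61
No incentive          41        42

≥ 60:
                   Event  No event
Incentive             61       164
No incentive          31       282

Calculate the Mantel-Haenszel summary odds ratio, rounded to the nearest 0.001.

OR_MH = Σ(aᵢdᵢ/nᵢ) / Σ(bᵢcᵢ/nᵢ), where nᵢ is the stratum total.
Stratum 1 (< 40): n = 514; a·d/n = 220·57/514 = 24.3969; b·c/n = 191·46/514 = 17.0934
Stratum 2 (40–59): n = 219; a·d/n = 75·42/219 = 14.3836; b·c/n = 61·41/219 = 11.4201
Stratum 3 (≥ 60): n = 538; a·d/n = 61·282/538 = 31.9740; b·c/n = 164·31/538 = 9.4498
OR_MH = (24.3969 + 14.3836 + 31.9740) / (17.0934 + 11.4201 + 9.4498) = 70.7544 / 37.9633 = 1.86376

1.864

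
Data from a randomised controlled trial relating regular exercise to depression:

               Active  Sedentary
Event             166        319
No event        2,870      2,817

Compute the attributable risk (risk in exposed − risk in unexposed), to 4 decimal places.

-0.0470

Reading the table with exposure as columns: a = 166 (Active, case), b = 2870 (Active, non-case), c = 319 (Sedentary, case), d = 2817.
Risk in exposed = 166/3036 = 0.054677; risk in unexposed = 319/3136 = 0.101722.
Risk difference = 0.054677 − 0.101722 = -0.047045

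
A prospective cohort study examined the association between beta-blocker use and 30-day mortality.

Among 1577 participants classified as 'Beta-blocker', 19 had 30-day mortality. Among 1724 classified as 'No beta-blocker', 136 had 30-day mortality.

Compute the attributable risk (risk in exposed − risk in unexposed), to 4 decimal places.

From the description: a = 19, b = 1558, c = 136, d = 1588.
Risk in exposed = 19/1577 = 0.012048; risk in unexposed = 136/1724 = 0.078886.
Risk difference = 0.012048 − 0.078886 = -0.066838

-0.0668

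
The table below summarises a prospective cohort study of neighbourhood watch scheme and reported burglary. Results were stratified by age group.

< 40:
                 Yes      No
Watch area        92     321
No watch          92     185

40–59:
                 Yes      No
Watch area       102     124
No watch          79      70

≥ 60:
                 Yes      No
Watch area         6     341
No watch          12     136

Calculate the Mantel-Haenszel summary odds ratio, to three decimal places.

0.588

OR_MH = Σ(aᵢdᵢ/nᵢ) / Σ(bᵢcᵢ/nᵢ), where nᵢ is the stratum total.
Stratum 1 (< 40): n = 690; a·d/n = 92·185/690 = 24.6667; b·c/n = 321·92/690 = 42.8000
Stratum 2 (40–59): n = 375; a·d/n = 102·70/375 = 19.0400; b·c/n = 124·79/375 = 26.1227
Stratum 3 (≥ 60): n = 495; a·d/n = 6·136/495 = 1.6485; b·c/n = 341·12/495 = 8.2667
OR_MH = (24.6667 + 19.0400 + 1.6485) / (42.8000 + 26.1227 + 8.2667) = 45.3552 / 77.1893 = 0.58758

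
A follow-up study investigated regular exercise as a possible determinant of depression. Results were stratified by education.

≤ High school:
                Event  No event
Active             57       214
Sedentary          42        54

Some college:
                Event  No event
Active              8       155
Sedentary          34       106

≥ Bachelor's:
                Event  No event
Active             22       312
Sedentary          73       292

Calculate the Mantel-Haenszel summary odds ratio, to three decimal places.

OR_MH = Σ(aᵢdᵢ/nᵢ) / Σ(bᵢcᵢ/nᵢ), where nᵢ is the stratum total.
Stratum 1 (≤ High school): n = 367; a·d/n = 57·54/367 = 8.3869; b·c/n = 214·42/367 = 24.4905
Stratum 2 (Some college): n = 303; a·d/n = 8·106/303 = 2.7987; b·c/n = 155·34/303 = 17.3927
Stratum 3 (≥ Bachelor's): n = 699; a·d/n = 22·292/699 = 9.1903; b·c/n = 312·73/699 = 32.5837
OR_MH = (8.3869 + 2.7987 + 9.1903) / (24.4905 + 17.3927 + 32.5837) = 20.3759 / 74.4669 = 0.27362

0.274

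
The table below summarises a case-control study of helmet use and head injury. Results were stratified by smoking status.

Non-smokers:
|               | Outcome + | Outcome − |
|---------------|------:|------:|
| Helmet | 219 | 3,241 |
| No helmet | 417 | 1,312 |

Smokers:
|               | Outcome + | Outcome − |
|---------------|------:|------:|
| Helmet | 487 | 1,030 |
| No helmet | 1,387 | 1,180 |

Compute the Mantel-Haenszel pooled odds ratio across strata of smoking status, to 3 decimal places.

OR_MH = Σ(aᵢdᵢ/nᵢ) / Σ(bᵢcᵢ/nᵢ), where nᵢ is the stratum total.
Stratum 1 (Non-smokers): n = 5189; a·d/n = 219·1312/5189 = 55.3725; b·c/n = 3241·417/5189 = 260.4542
Stratum 2 (Smokers): n = 4084; a·d/n = 487·1180/4084 = 140.7101; b·c/n = 1030·1387/4084 = 349.8066
OR_MH = (55.3725 + 140.7101) / (260.4542 + 349.8066) = 196.0826 / 610.2608 = 0.32131

0.321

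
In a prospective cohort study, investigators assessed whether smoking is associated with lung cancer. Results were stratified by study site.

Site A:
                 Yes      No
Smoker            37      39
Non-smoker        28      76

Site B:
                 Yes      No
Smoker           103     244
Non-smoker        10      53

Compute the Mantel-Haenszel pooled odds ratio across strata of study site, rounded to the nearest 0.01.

OR_MH = Σ(aᵢdᵢ/nᵢ) / Σ(bᵢcᵢ/nᵢ), where nᵢ is the stratum total.
Stratum 1 (Site A): n = 180; a·d/n = 37·76/180 = 15.6222; b·c/n = 39·28/180 = 6.0667
Stratum 2 (Site B): n = 410; a·d/n = 103·53/410 = 13.3146; b·c/n = 244·10/410 = 5.9512
OR_MH = (15.6222 + 13.3146) / (6.0667 + 5.9512) = 28.9369 / 12.0179 = 2.40782

2.41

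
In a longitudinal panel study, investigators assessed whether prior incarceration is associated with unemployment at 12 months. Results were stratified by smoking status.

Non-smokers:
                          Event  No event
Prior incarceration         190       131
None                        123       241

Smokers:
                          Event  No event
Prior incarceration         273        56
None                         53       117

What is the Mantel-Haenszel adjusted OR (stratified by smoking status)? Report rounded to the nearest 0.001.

4.440

OR_MH = Σ(aᵢdᵢ/nᵢ) / Σ(bᵢcᵢ/nᵢ), where nᵢ is the stratum total.
Stratum 1 (Non-smokers): n = 685; a·d/n = 190·241/685 = 66.8467; b·c/n = 131·123/685 = 23.5226
Stratum 2 (Smokers): n = 499; a·d/n = 273·117/499 = 64.0100; b·c/n = 56·53/499 = 5.9479
OR_MH = (66.8467 + 64.0100) / (23.5226 + 5.9479) = 130.8567 / 29.4705 = 4.44026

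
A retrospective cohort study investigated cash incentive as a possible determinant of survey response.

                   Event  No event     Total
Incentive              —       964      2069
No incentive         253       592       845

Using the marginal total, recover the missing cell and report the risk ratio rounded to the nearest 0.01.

The missing cell is in the exposed row: 2069 − 964 = 1105.
So a = 1105, b = 964, c = 253, d = 592.
RR = [a/(a+b)] / [c/(c+d)] = (1105/2069) / (253/845) = 0.53407/0.29941 = 1.78377

1.78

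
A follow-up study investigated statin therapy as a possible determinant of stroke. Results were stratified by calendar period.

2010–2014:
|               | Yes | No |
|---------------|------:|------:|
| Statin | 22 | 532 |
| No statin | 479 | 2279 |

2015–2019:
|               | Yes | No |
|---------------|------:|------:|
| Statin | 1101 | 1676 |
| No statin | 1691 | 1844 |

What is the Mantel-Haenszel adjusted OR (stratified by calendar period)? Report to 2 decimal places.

0.64

OR_MH = Σ(aᵢdᵢ/nᵢ) / Σ(bᵢcᵢ/nᵢ), where nᵢ is the stratum total.
Stratum 1 (2010–2014): n = 3312; a·d/n = 22·2279/3312 = 15.1383; b·c/n = 532·479/3312 = 76.9408
Stratum 2 (2015–2019): n = 6312; a·d/n = 1101·1844/6312 = 321.6483; b·c/n = 1676·1691/6312 = 449.0044
OR_MH = (15.1383 + 321.6483) / (76.9408 + 449.0044) = 336.7866 / 525.9453 = 0.64035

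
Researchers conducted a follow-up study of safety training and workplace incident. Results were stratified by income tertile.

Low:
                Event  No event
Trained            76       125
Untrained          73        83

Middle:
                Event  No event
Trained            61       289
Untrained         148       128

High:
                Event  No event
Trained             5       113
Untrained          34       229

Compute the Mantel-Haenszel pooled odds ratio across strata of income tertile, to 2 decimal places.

OR_MH = Σ(aᵢdᵢ/nᵢ) / Σ(bᵢcᵢ/nᵢ), where nᵢ is the stratum total.
Stratum 1 (Low): n = 357; a·d/n = 76·83/357 = 17.6695; b·c/n = 125·73/357 = 25.5602
Stratum 2 (Middle): n = 626; a·d/n = 61·128/626 = 12.4728; b·c/n = 289·148/626 = 68.3259
Stratum 3 (High): n = 381; a·d/n = 5·229/381 = 3.0052; b·c/n = 113·34/381 = 10.0840
OR_MH = (17.6695 + 12.4728 + 3.0052) / (25.5602 + 68.3259 + 10.0840) = 33.1476 / 103.9701 = 0.31882

0.32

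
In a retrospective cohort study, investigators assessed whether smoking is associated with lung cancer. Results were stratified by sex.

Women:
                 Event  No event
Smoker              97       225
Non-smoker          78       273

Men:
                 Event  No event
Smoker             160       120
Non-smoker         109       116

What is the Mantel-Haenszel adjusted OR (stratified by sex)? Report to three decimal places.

OR_MH = Σ(aᵢdᵢ/nᵢ) / Σ(bᵢcᵢ/nᵢ), where nᵢ is the stratum total.
Stratum 1 (Women): n = 673; a·d/n = 97·273/673 = 39.3477; b·c/n = 225·78/673 = 26.0773
Stratum 2 (Men): n = 505; a·d/n = 160·116/505 = 36.7525; b·c/n = 120·109/505 = 25.9010
OR_MH = (39.3477 + 36.7525) / (26.0773 + 25.9010) = 76.1002 / 51.9783 = 1.46408

1.464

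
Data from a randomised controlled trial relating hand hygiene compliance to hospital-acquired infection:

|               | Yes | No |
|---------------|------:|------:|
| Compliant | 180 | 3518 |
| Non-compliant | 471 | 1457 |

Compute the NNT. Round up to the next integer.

6

Risk in treated group = 180/3698 = 0.04867; risk in control = 471/1928 = 0.24429.
Absolute risk reduction = 0.24429 − 0.04867 = 0.19562
NNT = 1 / ARR = 1 / 0.19562 = 5.112 → round up → 6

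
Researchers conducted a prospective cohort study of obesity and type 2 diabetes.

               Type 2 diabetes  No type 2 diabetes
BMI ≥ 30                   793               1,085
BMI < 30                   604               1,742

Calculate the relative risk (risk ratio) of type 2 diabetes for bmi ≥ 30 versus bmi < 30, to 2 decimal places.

1.64

Cells: a = 793, b = 1085, c = 604, d = 1742.
Risk in exposed = 793/1878 = 0.42226; risk in unexposed = 604/2346 = 0.25746.
RR = 0.42226 / 0.25746 = 1.64009
The risk among the exposed is 1.64 times that among the unexposed.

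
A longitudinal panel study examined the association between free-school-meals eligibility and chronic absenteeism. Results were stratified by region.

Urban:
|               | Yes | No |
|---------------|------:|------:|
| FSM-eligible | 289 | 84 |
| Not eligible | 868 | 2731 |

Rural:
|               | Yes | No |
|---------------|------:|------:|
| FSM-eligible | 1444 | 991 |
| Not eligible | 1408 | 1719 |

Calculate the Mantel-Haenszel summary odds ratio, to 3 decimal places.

OR_MH = Σ(aᵢdᵢ/nᵢ) / Σ(bᵢcᵢ/nᵢ), where nᵢ is the stratum total.
Stratum 1 (Urban): n = 3972; a·d/n = 289·2731/3972 = 198.7057; b·c/n = 84·868/3972 = 18.3565
Stratum 2 (Rural): n = 5562; a·d/n = 1444·1719/5562 = 446.2848; b·c/n = 991·1408/5562 = 250.8680
OR_MH = (198.7057 + 446.2848) / (18.3565 + 250.8680) = 644.9905 / 269.2245 = 2.39573

2.396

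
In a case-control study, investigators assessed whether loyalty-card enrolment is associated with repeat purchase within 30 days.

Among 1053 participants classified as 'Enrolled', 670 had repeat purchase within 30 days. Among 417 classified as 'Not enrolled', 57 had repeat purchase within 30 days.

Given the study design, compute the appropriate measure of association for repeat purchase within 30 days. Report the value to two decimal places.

11.05

From the description: a = 670, b = 383, c = 57, d = 360.
This is a case-control study: participants were sampled on outcome status, so risks in the source population cannot be estimated directly — relative risk is not valid here. The odds ratio is the appropriate measure.
OR = (a·d)/(b·c) = (670 × 360) / (383 × 57) = 241200 / 21831 = 11.04851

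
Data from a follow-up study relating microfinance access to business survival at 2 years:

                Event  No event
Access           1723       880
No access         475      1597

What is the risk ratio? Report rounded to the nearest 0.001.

2.887

Cells: a = 1723, b = 880, c = 475, d = 1597.
Risk in exposed = 1723/2603 = 0.66193; risk in unexposed = 475/2072 = 0.22925.
RR = 0.66193 / 0.22925 = 2.88740
The risk among the exposed is 2.89 times that among the unexposed.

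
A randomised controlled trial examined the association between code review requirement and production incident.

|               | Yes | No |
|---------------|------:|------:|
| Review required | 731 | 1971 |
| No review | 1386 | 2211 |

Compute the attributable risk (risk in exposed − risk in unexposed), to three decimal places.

-0.115

Cells: a = 731, b = 1971, c = 1386, d = 2211.
Risk in exposed = 731/2702 = 0.270540; risk in unexposed = 1386/3597 = 0.385321.
Risk difference = 0.270540 − 0.385321 = -0.114781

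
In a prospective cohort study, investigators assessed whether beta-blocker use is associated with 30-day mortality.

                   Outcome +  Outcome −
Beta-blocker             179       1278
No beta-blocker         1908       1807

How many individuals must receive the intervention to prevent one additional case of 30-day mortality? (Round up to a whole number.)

Risk in treated group = 179/1457 = 0.12286; risk in control = 1908/3715 = 0.51359.
Absolute risk reduction = 0.51359 − 0.12286 = 0.39074
NNT = 1 / ARR = 1 / 0.39074 = 2.559 → round up → 3

3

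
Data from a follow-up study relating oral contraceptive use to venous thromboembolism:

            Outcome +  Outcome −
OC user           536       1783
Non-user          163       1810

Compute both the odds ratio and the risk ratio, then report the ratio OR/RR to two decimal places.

1.19

Cells: a = 536, b = 1783, c = 163, d = 1810.
OR = (536·1810)/(1783·163) = 970160/290629 = 3.33814
Risk in exposed = 536/2319 = 0.23113; risk in unexposed = 163/1973 = 0.08262; RR = 2.79772
OR/RR = 3.33814 / 2.79772 = 1.19317
The outcome is not rare, so the OR lies further from 1 than the RR.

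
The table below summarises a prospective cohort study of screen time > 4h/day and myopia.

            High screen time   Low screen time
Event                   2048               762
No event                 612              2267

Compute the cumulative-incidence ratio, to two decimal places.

3.06

Reading the table with exposure as columns: a = 2048 (High screen time, case), b = 612 (High screen time, non-case), c = 762 (Low screen time, case), d = 2267.
Risk in exposed = 2048/2660 = 0.76992; risk in unexposed = 762/3029 = 0.25157.
RR = 0.76992 / 0.25157 = 3.06050
The risk among the exposed is 3.06 times that among the unexposed.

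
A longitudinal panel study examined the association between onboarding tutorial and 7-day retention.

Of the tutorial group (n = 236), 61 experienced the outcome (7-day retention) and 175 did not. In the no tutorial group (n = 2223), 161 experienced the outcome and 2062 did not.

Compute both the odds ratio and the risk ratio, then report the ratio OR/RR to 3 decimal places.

1.251

From the description: a = 61, b = 175, c = 161, d = 2062.
OR = (61·2062)/(175·161) = 125782/28175 = 4.46431
Risk in exposed = 61/236 = 0.25847; risk in unexposed = 161/2223 = 0.07242; RR = 3.56888
OR/RR = 4.46431 / 3.56888 = 1.25090
The outcome is not rare, so the OR lies further from 1 than the RR.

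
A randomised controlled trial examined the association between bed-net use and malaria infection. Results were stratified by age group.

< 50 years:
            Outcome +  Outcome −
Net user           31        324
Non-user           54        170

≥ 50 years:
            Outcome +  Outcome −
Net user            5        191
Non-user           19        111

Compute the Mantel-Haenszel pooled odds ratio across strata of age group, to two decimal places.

0.26

OR_MH = Σ(aᵢdᵢ/nᵢ) / Σ(bᵢcᵢ/nᵢ), where nᵢ is the stratum total.
Stratum 1 (< 50 years): n = 579; a·d/n = 31·170/579 = 9.1019; b·c/n = 324·54/579 = 30.2176
Stratum 2 (≥ 50 years): n = 326; a·d/n = 5·111/326 = 1.7025; b·c/n = 191·19/326 = 11.1319
OR_MH = (9.1019 + 1.7025) / (30.2176 + 11.1319) = 10.8044 / 41.3495 = 0.26129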